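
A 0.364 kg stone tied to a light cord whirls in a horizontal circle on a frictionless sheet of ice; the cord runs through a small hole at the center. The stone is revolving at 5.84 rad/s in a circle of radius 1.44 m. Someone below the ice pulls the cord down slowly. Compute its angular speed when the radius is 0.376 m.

The constraining force is radial, so m r² ω about the center is conserved.
ω₂ = ω₁ (r₁/r₂)² = (5.84)(1.44/0.376)² = 85.66 rad/s.

ω₂ ≈ 85.7 rad/s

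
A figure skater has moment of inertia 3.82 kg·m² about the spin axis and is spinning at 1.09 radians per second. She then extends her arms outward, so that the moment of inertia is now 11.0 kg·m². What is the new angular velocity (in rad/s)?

ω₂ ≈ 0.379 rad/s

Angular momentum about the spin axis is conserved since the torque about it is zero.
ω₂ = I₁ω₁ / I₂ = (3.820)(1.09 rad/s) / (11.00) = 0.3785 rad/s.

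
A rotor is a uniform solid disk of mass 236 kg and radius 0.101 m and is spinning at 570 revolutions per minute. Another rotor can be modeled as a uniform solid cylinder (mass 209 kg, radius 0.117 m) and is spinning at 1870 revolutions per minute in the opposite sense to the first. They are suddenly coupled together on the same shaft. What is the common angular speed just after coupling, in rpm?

The coupling torques are internal; angular momentum about the shared axis is conserved.
Moments of inertia: I_A = ½(236)(0.101)² = 1.204 kg·m²; I_B = ½(209)(0.117)² = 1.431 kg·m².
Taking A's sense as positive: L = (1.204)(570) − (1.431)(1870) = -1989 kg·m²·rpm.
Combined I = 1.204 + 1.431 = 2.634 kg·m².
ω_f = L / I = -1989 / 2.634 = -755.0 rpm.

|ω_f| ≈ 755 rpm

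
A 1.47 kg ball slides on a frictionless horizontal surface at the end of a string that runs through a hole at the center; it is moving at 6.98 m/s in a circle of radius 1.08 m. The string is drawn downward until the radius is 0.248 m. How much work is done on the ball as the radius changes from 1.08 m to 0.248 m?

W ≈ 643 J

The only horizontal force on the mass is along the cord (radial), so it exerts no torque about the hole and angular momentum m v r is conserved.
v₂ = v₁ r₁ / r₂ = (6.98)(1.08) / (0.248) = 30.40 m/s.
W = ΔKE = ½m(v₂² − v₁²) = 643.3 J.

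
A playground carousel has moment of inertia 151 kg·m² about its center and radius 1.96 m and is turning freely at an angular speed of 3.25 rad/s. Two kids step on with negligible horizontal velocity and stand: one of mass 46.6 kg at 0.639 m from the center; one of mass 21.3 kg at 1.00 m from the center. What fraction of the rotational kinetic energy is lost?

No external torque acts about the center; L_before = L_after.
Added inertia Σmr² = (46.6)(0.639)² + (21.3)(1.00)² = 40.33 kg·m²; I_f = 151.0 + 40.33 = 191.3 kg·m².
ω_f = I_p ω_i / I_f = (151.0)(3.25) / 191.3 = 2.565 rad/s.
KE_i = ½(151.0)(3.250 rad/s)² = 797.5 J; KE_f = ½(191.3)(2.565)² = 629.4 J.
Fraction lost = 0.2108.

fraction ≈ 0.211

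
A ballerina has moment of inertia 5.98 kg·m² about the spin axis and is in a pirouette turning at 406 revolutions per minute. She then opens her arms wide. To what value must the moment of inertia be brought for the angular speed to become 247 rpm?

I₂ ≈ 9.83 kg·m²

No external torque acts about the spin axis, so angular momentum is conserved.
I₂ = I₁ω₁ / ω₂ = (5.98)(406) / (247) = 9.829 kg·m².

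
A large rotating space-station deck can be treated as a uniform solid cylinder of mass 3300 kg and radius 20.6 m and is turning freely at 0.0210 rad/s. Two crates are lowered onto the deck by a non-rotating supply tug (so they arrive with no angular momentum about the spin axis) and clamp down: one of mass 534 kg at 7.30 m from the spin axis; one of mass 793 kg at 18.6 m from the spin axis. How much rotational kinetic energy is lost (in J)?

energy lost ≈ 46.6 J

The added mass arrives with no angular momentum about the spin axis, and any external torque about the spin axis is negligible, so the system's angular momentum is conserved.
I_p = ½(3300)(20.6)² = 7.002e+05 kg·m².
Added inertia Σmr² = (534)(7.30)² + (793)(18.6)² = 3.028e+05 kg·m²; I_f = 7.002e+05 + 3.028e+05 = 1.003e+06 kg·m².
ω_f = I_p ω_i / I_f = (7.002e+05)(0.0210) / 1.003e+06 = 0.01466 rad/s.
KE_i = ½(7.002e+05)(0.02100 rad/s)² = 154.4 J; KE_f = ½(1.003e+06)(0.01466)² = 107.8 J.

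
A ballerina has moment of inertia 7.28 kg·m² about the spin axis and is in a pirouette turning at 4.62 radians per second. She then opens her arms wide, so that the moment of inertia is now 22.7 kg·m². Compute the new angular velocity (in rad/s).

ω₂ ≈ 1.48 rad/s

With no external torque about the axis, L is conserved: I₁ω₁ = I₂ω₂.
ω₂ = I₁ω₁ / I₂ = (7.280)(4.62 rad/s) / (22.70) = 1.482 rad/s.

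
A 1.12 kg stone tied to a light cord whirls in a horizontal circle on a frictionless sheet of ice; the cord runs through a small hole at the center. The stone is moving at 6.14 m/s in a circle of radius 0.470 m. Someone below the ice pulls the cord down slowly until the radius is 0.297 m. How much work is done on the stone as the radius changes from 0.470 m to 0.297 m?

Central (radial) force ⇒ zero torque about the center ⇒ m v r is constant.
v₂ = v₁ r₁ / r₂ = (6.14)(0.470) / (0.297) = 9.716 m/s.
W = ΔKE = ½m(v₂² − v₁²) = 31.76 J.

W ≈ 31.8 J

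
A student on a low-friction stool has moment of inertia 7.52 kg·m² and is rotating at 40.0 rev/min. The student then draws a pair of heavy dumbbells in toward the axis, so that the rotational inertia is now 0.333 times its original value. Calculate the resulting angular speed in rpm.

With no external torque about the axis, L is conserved: I₁ω₁ = I₂ω₂.
I₂ = 0.333 × 7.52 = 2.504 kg·m².
ω₂ = I₁ω₁ / I₂ = (7.520)(40.0 rpm) / (2.504) = 120.1 rpm.

ω₂ ≈ 120 rpm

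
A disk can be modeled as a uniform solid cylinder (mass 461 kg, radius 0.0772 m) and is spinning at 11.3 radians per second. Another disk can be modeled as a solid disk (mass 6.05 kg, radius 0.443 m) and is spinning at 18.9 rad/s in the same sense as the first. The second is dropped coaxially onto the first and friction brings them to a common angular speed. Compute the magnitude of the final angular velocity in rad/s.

No external torque acts about the common axis, so total angular momentum is conserved.
Moments of inertia: I_A = ½(461)(0.0772)² = 1.374 kg·m²; I_B = ½(6.05)(0.443)² = 0.5937 kg·m².
Taking A's sense as positive: L = (1.374)(11.3) + (0.5937)(18.9) = 26.74 kg·m²·rad/s.
Combined I = 1.374 + 0.5937 = 1.967 kg·m².
ω_f = L / I = 26.74 / 1.967 = 13.59 rad/s.

|ω_f| ≈ 13.6 rad/s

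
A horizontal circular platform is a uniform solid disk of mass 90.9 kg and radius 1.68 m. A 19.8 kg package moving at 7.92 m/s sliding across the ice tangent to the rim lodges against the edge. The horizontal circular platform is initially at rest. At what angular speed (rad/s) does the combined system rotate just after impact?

|ω_f| ≈ 1.43 rad/s

About the central axle the impulsive forces during the collision are internal, so angular momentum about that axis is conserved.
I_p = ½(90.9)(1.68)² = 128.3 kg·m². Taking the sense of the package's angular momentum as positive, L_{package} = m v R = (19.8)(7.92)(1.68) = 263.5 kg·m²/s.
L_i = 0 + 263.5 = 263.5 kg·m²/s.
After sticking, I_f = I_p + m R² = 128.3 + (19.8)(1.68)² = 184.2 kg·m².
ω_f = L_i / I_f = 263.5 / 184.2 = 1.431 rad/s.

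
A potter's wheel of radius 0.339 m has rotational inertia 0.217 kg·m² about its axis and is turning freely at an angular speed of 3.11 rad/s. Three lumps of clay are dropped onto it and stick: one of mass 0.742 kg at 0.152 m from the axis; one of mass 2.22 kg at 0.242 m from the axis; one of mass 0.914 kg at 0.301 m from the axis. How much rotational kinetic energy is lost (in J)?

No external torque acts about the axis; L_before = L_after.
Added inertia Σmr² = (0.742)(0.152)² + (2.22)(0.242)² + (0.914)(0.301)² = 0.2300 kg·m²; I_f = 0.2170 + 0.2300 = 0.4470 kg·m².
ω_f = I_p ω_i / I_f = (0.2170)(3.11) / 0.4470 = 1.510 rad/s.
KE_i = ½(0.2170)(3.110 rad/s)² = 1.049 J; KE_f = ½(0.4470)(1.510)² = 0.5095 J.

energy lost ≈ 0.540 J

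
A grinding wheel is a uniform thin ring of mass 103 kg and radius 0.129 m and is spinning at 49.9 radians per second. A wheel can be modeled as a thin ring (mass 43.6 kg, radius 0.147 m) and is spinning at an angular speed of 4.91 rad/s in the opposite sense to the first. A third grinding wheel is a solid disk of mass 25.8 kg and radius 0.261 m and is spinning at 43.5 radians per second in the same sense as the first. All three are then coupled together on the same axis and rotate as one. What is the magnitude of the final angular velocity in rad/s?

|ω_f| ≈ 33.7 rad/s

No external torque acts about the common axis, so total angular momentum is conserved.
Moments of inertia: I_A = (103)(0.129)² = 1.714 kg·m²; I_B = (43.6)(0.147)² = 0.9422 kg·m²; I_C = ½(25.8)(0.261)² = 0.8788 kg·m².
Taking A's sense as positive: L = (1.714)(49.9) − (0.9422)(4.91) + (0.8788)(43.5) = 119.1 kg·m²·rad/s.
Combined I = 1.714 + 0.9422 + 0.8788 = 3.535 kg·m².
ω_f = L / I = 119.1 / 3.535 = 33.70 rad/s.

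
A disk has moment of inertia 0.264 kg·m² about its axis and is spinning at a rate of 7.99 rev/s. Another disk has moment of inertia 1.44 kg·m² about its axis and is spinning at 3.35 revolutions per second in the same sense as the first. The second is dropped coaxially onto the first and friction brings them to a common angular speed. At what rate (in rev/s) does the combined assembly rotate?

No external torque acts about the common axis, so total angular momentum is conserved.
Taking A's sense as positive: L = (0.2640)(7.99) + (1.440)(3.35) = 6.933 kg·m²·rev/s.
Combined I = 0.2640 + 1.440 = 1.704 kg·m².
ω_f = L / I = 6.933 / 1.704 = 4.069 rev/s.

|ω_f| ≈ 4.07 rev/s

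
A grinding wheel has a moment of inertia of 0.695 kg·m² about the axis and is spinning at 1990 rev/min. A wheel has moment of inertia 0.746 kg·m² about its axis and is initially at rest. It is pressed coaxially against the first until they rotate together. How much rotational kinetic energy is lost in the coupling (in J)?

ΔKE lost ≈ 7810 J

No external torque acts about the common axis, so total angular momentum is conserved.
Taking A's sense as positive: L = (0.6950)(1990) = 1383 kg·m²·rpm.
Combined I = 0.6950 + 0.7460 = 1.441 kg·m².
ω_f = L / I = 1383 / 1.441 = 959.8 rpm.
KE_i = ½ΣIω² = 15090 J; KE_f = ½(1.441)(100.5)² = 7278 J.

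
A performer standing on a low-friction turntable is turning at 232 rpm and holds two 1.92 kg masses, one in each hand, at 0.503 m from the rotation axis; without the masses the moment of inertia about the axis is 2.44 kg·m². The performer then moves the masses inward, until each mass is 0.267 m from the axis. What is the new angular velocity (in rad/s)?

With no external torque about the axis, L is conserved: I₁ω₁ = I₂ω₂.
I₁ = 2.44 + 2(1.92)(0.503)² = 3.412 kg·m²; I₂ = 2.44 + 2(1.92)(0.267)² = 2.714 kg·m².
ω₂ = I₁ω₁ / I₂ = (3.412)(232 rpm) / (2.714) = 291.7 rpm = 30.54 rad/s.

ω₂ ≈ 30.5 rad/s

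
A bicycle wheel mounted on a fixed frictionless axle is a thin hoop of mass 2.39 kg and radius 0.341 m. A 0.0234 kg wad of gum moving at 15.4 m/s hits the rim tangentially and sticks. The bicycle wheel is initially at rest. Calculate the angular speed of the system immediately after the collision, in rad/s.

The axle reaction passes through the axle and exerts no torque about it; angular momentum about the axle is conserved through the impact.
I_p = (2.39)(0.341)² = 0.2779 kg·m². Taking the sense of the wad of gum's angular momentum as positive, L_{wad} = m v R = (0.0234)(15.4)(0.341) = 0.1229 kg·m²/s.
L_i = 0 + 0.1229 = 0.1229 kg·m²/s.
After sticking, I_f = I_p + m R² = 0.2779 + (0.0234)(0.341)² = 0.2806 kg·m².
ω_f = L_i / I_f = 0.1229 / 0.2806 = 0.4379 rad/s.

|ω_f| ≈ 0.438 rad/s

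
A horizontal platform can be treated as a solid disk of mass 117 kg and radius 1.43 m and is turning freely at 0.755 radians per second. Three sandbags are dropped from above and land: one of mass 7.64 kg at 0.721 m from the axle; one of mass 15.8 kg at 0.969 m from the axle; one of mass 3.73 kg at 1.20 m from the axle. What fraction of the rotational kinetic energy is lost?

fraction ≈ 0.168

The added mass arrives with no angular momentum about the axle, and any external torque about the axle is negligible, so the system's angular momentum is conserved.
I_p = ½(117)(1.43)² = 119.6 kg·m².
Added inertia Σmr² = (7.64)(0.721)² + (15.8)(0.969)² + (3.73)(1.20)² = 24.18 kg·m²; I_f = 119.6 + 24.18 = 143.8 kg·m².
ω_f = I_p ω_i / I_f = (119.6)(0.755) / 143.8 = 0.6281 rad/s.
KE_i = ½(119.6)(0.7550 rad/s)² = 34.10 J; KE_f = ½(143.8)(0.6281)² = 28.36 J.
Fraction lost = 0.1681.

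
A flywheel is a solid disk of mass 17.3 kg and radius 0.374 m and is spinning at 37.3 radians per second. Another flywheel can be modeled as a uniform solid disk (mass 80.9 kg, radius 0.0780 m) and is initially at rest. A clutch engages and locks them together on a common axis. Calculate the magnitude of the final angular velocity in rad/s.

|ω_f| ≈ 31.0 rad/s

No external torque acts about the common axis, so total angular momentum is conserved.
Moments of inertia: I_A = ½(17.3)(0.374)² = 1.210 kg·m²; I_B = ½(80.9)(0.0780)² = 0.2461 kg·m².
Taking A's sense as positive: L = (1.210)(37.3) = 45.13 kg·m²·rad/s.
Combined I = 1.210 + 0.2461 = 1.456 kg·m².
ω_f = L / I = 45.13 / 1.456 = 31.00 rad/s.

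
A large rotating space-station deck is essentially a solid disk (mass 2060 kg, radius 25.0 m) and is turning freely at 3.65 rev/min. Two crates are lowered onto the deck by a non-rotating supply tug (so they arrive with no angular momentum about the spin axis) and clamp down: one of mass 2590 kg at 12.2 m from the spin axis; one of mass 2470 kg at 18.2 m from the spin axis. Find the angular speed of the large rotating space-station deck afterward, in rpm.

ω_f ≈ 1.27 rpm

The added mass arrives with no angular momentum about the spin axis, and any external torque about the spin axis is negligible, so the system's angular momentum is conserved.
I_p = ½(2060)(25.0)² = 6.438e+05 kg·m².
Added inertia Σmr² = (2590)(12.2)² + (2470)(18.2)² = 1.204e+06 kg·m²; I_f = 6.438e+05 + 1.204e+06 = 1.847e+06 kg·m².
ω_f = I_p ω_i / I_f = (6.438e+05)(3.65) / 1.847e+06 = 1.272 rpm.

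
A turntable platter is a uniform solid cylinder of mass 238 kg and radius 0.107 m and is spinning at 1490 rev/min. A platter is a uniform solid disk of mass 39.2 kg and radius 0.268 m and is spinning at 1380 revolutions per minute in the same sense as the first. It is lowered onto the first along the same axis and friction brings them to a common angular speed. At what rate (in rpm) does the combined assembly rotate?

The coupling torques are internal; angular momentum about the shared axis is conserved.
Moments of inertia: I_A = ½(238)(0.107)² = 1.362 kg·m²; I_B = ½(39.2)(0.268)² = 1.408 kg·m².
Taking A's sense as positive: L = (1.362)(1490) + (1.408)(1380) = 3973 kg·m²·rpm.
Combined I = 1.362 + 1.408 = 2.770 kg·m².
ω_f = L / I = 3973 / 2.770 = 1434 rpm.

|ω_f| ≈ 1430 rpm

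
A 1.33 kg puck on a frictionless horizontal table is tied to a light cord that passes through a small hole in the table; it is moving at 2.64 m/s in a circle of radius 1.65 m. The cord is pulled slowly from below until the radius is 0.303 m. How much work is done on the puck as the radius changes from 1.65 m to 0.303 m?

Central (radial) force ⇒ zero torque about the center ⇒ m v r is constant.
v₂ = v₁ r₁ / r₂ = (2.64)(1.65) / (0.303) = 14.38 m/s.
W = ΔKE = ½m(v₂² − v₁²) = 132.8 J.

W ≈ 133 J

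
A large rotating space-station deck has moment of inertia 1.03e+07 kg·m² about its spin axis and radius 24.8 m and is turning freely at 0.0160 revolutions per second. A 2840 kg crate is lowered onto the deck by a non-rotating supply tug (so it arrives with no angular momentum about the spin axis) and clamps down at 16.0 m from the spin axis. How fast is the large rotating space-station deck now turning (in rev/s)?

ω_f ≈ 0.0149 rev/s

The added mass arrives with no angular momentum about the spin axis, and any external torque about the spin axis is negligible, so the system's angular momentum is conserved.
Added inertia Σmr² = (2840)(16.0)² = 7.270e+05 kg·m²; I_f = 1.030e+07 + 7.270e+05 = 1.103e+07 kg·m².
ω_f = I_p ω_i / I_f = (1.030e+07)(0.0160) / 1.103e+07 = 0.01495 rev/s.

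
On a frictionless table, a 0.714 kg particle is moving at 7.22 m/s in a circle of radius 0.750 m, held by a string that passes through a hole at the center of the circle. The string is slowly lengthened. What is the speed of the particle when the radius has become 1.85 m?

v₂ ≈ 2.93 m/s

Central (radial) force ⇒ zero torque about the center ⇒ m v r is constant.
v₂ = v₁ r₁ / r₂ = (7.22)(0.750) / (1.85) = 2.927 m/s.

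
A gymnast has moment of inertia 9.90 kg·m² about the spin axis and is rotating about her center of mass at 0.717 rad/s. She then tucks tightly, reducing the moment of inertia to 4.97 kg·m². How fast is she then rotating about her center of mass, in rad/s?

ω₂ ≈ 1.43 rad/s

Angular momentum about the spin axis is conserved since the torque about it is zero.
ω₂ = I₁ω₁ / I₂ = (9.900)(0.717 rad/s) / (4.970) = 1.428 rad/s.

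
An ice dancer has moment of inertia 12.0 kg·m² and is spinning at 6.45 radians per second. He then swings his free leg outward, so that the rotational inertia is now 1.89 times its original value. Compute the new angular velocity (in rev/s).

ω₂ ≈ 0.543 rev/s

With no external torque about the axis, L is conserved: I₁ω₁ = I₂ω₂.
I₂ = 1.89 × 12.0 = 22.68 kg·m².
ω₂ = I₁ω₁ / I₂ = (12.00)(6.45 rad/s) / (22.68) = 3.413 rad/s = 0.5431 rev/s.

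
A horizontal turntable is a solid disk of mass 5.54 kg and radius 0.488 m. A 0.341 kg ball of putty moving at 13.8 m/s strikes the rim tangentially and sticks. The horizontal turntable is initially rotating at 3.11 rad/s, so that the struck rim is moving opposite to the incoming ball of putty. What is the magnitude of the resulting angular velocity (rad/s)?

The axle reaction passes through the axle and exerts no torque about it; angular momentum about the axle is conserved through the impact.
I_p = ½(5.54)(0.488)² = 0.6597 kg·m². Taking the sense of the ball of putty's angular momentum as positive, L_{ball} = m v R = (0.341)(13.8)(0.488) = 2.296 kg·m²/s.
L_i = −I_p ω_p + m v R = −(0.6597)(3.11) + 2.296 = 0.2449 kg·m²/s.
After sticking, I_f = I_p + m R² = 0.6597 + (0.341)(0.488)² = 0.7409 kg·m².
ω_f = L_i / I_f = 0.2449 / 0.7409 = 0.3305 rad/s.

|ω_f| ≈ 0.331 rad/s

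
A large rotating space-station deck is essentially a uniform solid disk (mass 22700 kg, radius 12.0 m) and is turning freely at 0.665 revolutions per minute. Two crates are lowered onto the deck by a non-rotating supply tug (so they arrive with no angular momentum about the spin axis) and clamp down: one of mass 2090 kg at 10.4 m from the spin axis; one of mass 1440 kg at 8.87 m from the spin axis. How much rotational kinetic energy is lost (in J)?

No external torque acts about the spin axis; L_before = L_after.
I_p = ½(22700)(12.0)² = 1.634e+06 kg·m².
Added inertia Σmr² = (2090)(10.4)² + (1440)(8.87)² = 3.393e+05 kg·m²; I_f = 1.634e+06 + 3.393e+05 = 1.974e+06 kg·m².
ω_f = I_p ω_i / I_f = (1.634e+06)(0.665) / 1.974e+06 = 0.5507 rpm.
KE_i = ½(1.634e+06)(0.06964 rad/s)² = 3963 J; KE_f = ½(1.974e+06)(0.05767)² = 3282 J.

energy lost ≈ 681 J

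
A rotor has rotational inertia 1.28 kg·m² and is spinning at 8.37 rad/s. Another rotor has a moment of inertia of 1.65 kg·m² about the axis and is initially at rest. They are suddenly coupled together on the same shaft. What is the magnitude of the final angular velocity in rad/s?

The coupling torques are internal; angular momentum about the shared axis is conserved.
Taking A's sense as positive: L = (1.280)(8.37) = 10.71 kg·m²·rad/s.
Combined I = 1.280 + 1.650 = 2.930 kg·m².
ω_f = L / I = 10.71 / 2.930 = 3.657 rad/s.

|ω_f| ≈ 3.66 rad/s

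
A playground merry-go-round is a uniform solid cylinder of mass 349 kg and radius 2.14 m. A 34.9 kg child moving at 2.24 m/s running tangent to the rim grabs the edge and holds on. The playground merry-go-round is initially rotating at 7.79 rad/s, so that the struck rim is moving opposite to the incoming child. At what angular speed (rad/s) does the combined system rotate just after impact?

|ω_f| ≈ 6.32 rad/s

The axle reaction passes through the axle and exerts no torque about it; angular momentum about the axle is conserved through the impact.
I_p = ½(349)(2.14)² = 799.1 kg·m². Taking the sense of the child's angular momentum as positive, L_{child} = m v R = (34.9)(2.24)(2.14) = 167.3 kg·m²/s.
L_i = −I_p ω_p + m v R = −(799.1)(7.79) + 167.3 = -6058 kg·m²/s.
After sticking, I_f = I_p + m R² = 799.1 + (34.9)(2.14)² = 959.0 kg·m².
ω_f = L_i / I_f = -6058 / 959.0 = -6.317 rad/s.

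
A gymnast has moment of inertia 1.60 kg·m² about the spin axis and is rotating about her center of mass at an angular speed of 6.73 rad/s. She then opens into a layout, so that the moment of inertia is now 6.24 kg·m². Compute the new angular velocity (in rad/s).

ω₂ ≈ 1.73 rad/s

No external torque acts about the spin axis, so angular momentum is conserved.
ω₂ = I₁ω₁ / I₂ = (1.600)(6.73 rad/s) / (6.240) = 1.726 rad/s.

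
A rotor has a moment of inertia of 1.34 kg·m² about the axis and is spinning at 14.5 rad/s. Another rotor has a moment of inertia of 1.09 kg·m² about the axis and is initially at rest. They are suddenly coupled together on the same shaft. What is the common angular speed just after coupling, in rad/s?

|ω_f| ≈ 8.00 rad/s

No external torque acts about the common axis, so total angular momentum is conserved.
Taking A's sense as positive: L = (1.340)(14.5) = 19.43 kg·m²·rad/s.
Combined I = 1.340 + 1.090 = 2.430 kg·m².
ω_f = L / I = 19.43 / 2.430 = 7.996 rad/s.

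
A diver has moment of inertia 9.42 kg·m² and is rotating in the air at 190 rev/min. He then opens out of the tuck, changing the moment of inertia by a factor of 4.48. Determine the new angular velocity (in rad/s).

No external torque acts about the spin axis, so angular momentum is conserved.
I₂ = 4.48 × 9.42 = 42.20 kg·m².
ω₂ = I₁ω₁ / I₂ = (9.420)(190 rpm) / (42.20) = 42.41 rpm = 4.441 rad/s.

ω₂ ≈ 4.44 rad/s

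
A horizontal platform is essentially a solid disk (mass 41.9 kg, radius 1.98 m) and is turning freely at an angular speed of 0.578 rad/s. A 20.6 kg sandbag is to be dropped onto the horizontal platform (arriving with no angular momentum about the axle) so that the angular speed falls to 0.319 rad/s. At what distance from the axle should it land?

r ≈ 1.80 m

The added mass arrives with no angular momentum about the axle, and any external torque about the axle is negligible, so the system's angular momentum is conserved.
I_p = ½(41.9)(1.98)² = 82.13 kg·m².
I_p ω_i = (I_p + m r²) ω_f ⇒ m r² = I_p(ω_i/ω_f − 1) = 82.13(0.578/0.319 − 1) = 66.68 kg·m².
r = √(66.68/20.6) = 1.799 m.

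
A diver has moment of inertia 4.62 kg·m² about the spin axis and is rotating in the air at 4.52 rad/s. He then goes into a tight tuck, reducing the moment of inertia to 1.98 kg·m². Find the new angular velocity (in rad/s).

ω₂ ≈ 10.5 rad/s

Angular momentum about the spin axis is conserved since the torque about it is zero.
ω₂ = I₁ω₁ / I₂ = (4.620)(4.52 rad/s) / (1.980) = 10.55 rad/s.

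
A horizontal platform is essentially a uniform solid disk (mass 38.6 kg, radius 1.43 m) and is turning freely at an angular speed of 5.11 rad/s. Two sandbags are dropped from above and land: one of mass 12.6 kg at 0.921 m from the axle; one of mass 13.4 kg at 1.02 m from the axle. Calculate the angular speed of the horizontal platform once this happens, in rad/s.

No external torque acts about the axle; L_before = L_after.
I_p = ½(38.6)(1.43)² = 39.47 kg·m².
Added inertia Σmr² = (12.6)(0.921)² + (13.4)(1.02)² = 24.63 kg·m²; I_f = 39.47 + 24.63 = 64.10 kg·m².
ω_f = I_p ω_i / I_f = (39.47)(5.11) / 64.10 = 3.146 rad/s.

ω_f ≈ 3.15 rad/s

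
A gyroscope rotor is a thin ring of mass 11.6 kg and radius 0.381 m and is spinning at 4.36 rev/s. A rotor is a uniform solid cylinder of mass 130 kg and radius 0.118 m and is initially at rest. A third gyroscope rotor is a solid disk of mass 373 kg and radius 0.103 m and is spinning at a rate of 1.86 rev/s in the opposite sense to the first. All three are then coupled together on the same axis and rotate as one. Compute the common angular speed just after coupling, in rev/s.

|ω_f| ≈ 0.802 rev/s

No external torque acts about the common axis, so total angular momentum is conserved.
Moments of inertia: I_A = (11.6)(0.381)² = 1.684 kg·m²; I_B = ½(130)(0.118)² = 0.9051 kg·m²; I_C = ½(373)(0.103)² = 1.979 kg·m².
Taking A's sense as positive: L = (1.684)(4.36) − (1.979)(1.86) = 3.662 kg·m²·rev/s.
Combined I = 1.684 + 0.9051 + 1.979 = 4.568 kg·m².
ω_f = L / I = 3.662 / 4.568 = 0.8016 rev/s.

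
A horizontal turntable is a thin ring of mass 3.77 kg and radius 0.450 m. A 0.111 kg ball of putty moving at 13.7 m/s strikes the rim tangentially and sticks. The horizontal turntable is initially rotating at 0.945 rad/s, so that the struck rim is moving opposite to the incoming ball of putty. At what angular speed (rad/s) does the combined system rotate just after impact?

|ω_f| ≈ 0.0472 rad/s

The axle reaction passes through the axle and exerts no torque about it; angular momentum about the axle is conserved through the impact.
I_p = (3.77)(0.450)² = 0.7634 kg·m². Taking the sense of the ball of putty's angular momentum as positive, L_{ball} = m v R = (0.111)(13.7)(0.450) = 0.6843 kg·m²/s.
L_i = −I_p ω_p + m v R = −(0.7634)(0.945) + 0.6843 = -0.03712 kg·m²/s.
After sticking, I_f = I_p + m R² = 0.7634 + (0.111)(0.450)² = 0.7859 kg·m².
ω_f = L_i / I_f = -0.03712 / 0.7859 = -0.04723 rad/s.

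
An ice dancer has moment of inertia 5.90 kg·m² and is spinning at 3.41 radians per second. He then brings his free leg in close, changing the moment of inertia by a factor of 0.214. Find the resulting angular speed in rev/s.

Angular momentum about the spin axis is conserved since the torque about it is zero.
I₂ = 0.214 × 5.90 = 1.263 kg·m².
ω₂ = I₁ω₁ / I₂ = (5.900)(3.41 rad/s) / (1.263) = 15.93 rad/s = 2.536 rev/s.

ω₂ ≈ 2.54 rev/s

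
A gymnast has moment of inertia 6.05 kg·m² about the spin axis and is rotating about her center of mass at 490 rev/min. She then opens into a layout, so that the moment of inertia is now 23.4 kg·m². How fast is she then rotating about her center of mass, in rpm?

ω₂ ≈ 127 rpm

Angular momentum about the spin axis is conserved since the torque about it is zero.
ω₂ = I₁ω₁ / I₂ = (6.050)(490 rpm) / (23.40) = 126.7 rpm.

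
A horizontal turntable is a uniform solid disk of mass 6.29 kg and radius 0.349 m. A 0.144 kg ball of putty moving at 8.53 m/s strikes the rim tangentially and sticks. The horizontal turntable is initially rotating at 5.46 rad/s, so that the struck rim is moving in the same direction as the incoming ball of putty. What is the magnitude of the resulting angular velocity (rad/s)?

The axle reaction passes through the axle and exerts no torque about it; angular momentum about the axle is conserved through the impact.
I_p = ½(6.29)(0.349)² = 0.3831 kg·m². Taking the sense of the ball of putty's angular momentum as positive, L_{ball} = m v R = (0.144)(8.53)(0.349) = 0.4287 kg·m²/s.
L_i = +I_p ω_p + m v R = +(0.3831)(5.46) + 0.4287 = 2.520 kg·m²/s.
After sticking, I_f = I_p + m R² = 0.3831 + (0.144)(0.349)² = 0.4006 kg·m².
ω_f = L_i / I_f = 2.520 / 0.4006 = 6.291 rad/s.

|ω_f| ≈ 6.29 rad/s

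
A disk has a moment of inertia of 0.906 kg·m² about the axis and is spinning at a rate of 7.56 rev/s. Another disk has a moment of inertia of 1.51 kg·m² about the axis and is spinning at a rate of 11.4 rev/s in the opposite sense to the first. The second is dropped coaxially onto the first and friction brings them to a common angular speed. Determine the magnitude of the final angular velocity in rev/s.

|ω_f| ≈ 4.29 rev/s

The coupling torques are internal; angular momentum about the shared axis is conserved.
Taking A's sense as positive: L = (0.9060)(7.56) − (1.510)(11.4) = -10.36 kg·m²·rev/s.
Combined I = 0.9060 + 1.510 = 2.416 kg·m².
ω_f = L / I = -10.36 / 2.416 = -4.290 rev/s.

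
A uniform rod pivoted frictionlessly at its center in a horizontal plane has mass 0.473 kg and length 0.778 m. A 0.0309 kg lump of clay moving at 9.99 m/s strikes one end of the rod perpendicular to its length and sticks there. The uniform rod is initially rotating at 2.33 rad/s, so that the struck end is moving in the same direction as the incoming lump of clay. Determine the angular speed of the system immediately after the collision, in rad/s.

The axle reaction passes through the pivot and exerts no torque about it; angular momentum about the pivot is conserved through the impact.
I_p = (1/12)(0.473)(0.778)² = 0.02386 kg·m². Taking the sense of the lump of clay's angular momentum as positive, L_{lump} = m v R = (0.0309)(9.99)(0.778/2) = 0.1201 kg·m²/s.
L_i = +I_p ω_p + m v R = +(0.02386)(2.33) + 0.1201 = 0.1757 kg·m²/s.
After sticking, I_f = I_p + m R² = 0.02386 + (0.0309)(0.778/2)² = 0.02853 kg·m².
ω_f = L_i / I_f = 0.1757 / 0.02853 = 6.157 rad/s.

|ω_f| ≈ 6.16 rad/s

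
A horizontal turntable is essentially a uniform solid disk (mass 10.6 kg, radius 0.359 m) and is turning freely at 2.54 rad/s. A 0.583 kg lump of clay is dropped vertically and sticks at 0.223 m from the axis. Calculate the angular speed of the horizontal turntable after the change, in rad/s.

No external torque acts about the axis; L_before = L_after.
I_p = ½(10.6)(0.359)² = 0.6831 kg·m².
Added inertia Σmr² = (0.583)(0.223)² = 0.02899 kg·m²; I_f = 0.6831 + 0.02899 = 0.7121 kg·m².
ω_f = I_p ω_i / I_f = (0.6831)(2.54) / 0.7121 = 2.437 rad/s.

ω_f ≈ 2.44 rad/s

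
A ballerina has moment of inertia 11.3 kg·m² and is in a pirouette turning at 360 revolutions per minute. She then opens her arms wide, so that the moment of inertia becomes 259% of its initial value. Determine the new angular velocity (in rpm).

ω₂ ≈ 139 rpm

Angular momentum about the spin axis is conserved since the torque about it is zero.
I₂ = 2.59 × 11.3 = 29.27 kg·m².
ω₂ = I₁ω₁ / I₂ = (11.30)(360 rpm) / (29.27) = 139.0 rpm.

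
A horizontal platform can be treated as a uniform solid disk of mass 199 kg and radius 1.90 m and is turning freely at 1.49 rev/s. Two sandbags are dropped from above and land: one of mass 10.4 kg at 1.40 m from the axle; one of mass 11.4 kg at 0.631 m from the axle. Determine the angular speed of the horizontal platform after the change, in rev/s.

No external torque acts about the axle; L_before = L_after.
I_p = ½(199)(1.90)² = 359.2 kg·m².
Added inertia Σmr² = (10.4)(1.40)² + (11.4)(0.631)² = 24.92 kg·m²; I_f = 359.2 + 24.92 = 384.1 kg·m².
ω_f = I_p ω_i / I_f = (359.2)(1.49) / 384.1 = 1.393 rev/s.

ω_f ≈ 1.39 rev/s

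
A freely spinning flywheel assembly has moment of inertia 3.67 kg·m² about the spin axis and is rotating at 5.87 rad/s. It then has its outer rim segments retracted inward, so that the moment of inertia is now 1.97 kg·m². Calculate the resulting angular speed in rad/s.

ω₂ ≈ 10.9 rad/s

No external torque acts about the spin axis, so angular momentum is conserved.
ω₂ = I₁ω₁ / I₂ = (3.670)(5.87 rad/s) / (1.970) = 10.94 rad/s.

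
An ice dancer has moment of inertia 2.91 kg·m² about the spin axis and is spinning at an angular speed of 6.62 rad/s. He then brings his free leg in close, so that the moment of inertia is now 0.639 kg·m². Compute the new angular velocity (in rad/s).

With no external torque about the axis, L is conserved: I₁ω₁ = I₂ω₂.
ω₂ = I₁ω₁ / I₂ = (2.910)(6.62 rad/s) / (0.6390) = 30.15 rad/s.

ω₂ ≈ 30.1 rad/s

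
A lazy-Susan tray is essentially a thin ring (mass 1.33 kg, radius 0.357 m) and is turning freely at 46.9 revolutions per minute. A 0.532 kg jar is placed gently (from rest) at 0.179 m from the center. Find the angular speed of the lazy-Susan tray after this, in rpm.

No external torque acts about the center; L_before = L_after.
I_p = (1.33)(0.357)² = 0.1695 kg·m².
Added inertia Σmr² = (0.532)(0.179)² = 0.01705 kg·m²; I_f = 0.1695 + 0.01705 = 0.1866 kg·m².
ω_f = I_p ω_i / I_f = (0.1695)(46.9) / 0.1866 = 42.61 rpm.

ω_f ≈ 42.6 rpm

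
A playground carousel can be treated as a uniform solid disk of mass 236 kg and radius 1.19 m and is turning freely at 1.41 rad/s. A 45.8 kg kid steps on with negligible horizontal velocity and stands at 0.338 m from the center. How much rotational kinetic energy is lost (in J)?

energy lost ≈ 5.04 J

No external torque acts about the center; L_before = L_after.
I_p = ½(236)(1.19)² = 167.1 kg·m².
Added inertia Σmr² = (45.8)(0.338)² = 5.232 kg·m²; I_f = 167.1 + 5.232 = 172.3 kg·m².
ω_f = I_p ω_i / I_f = (167.1)(1.41) / 172.3 = 1.367 rad/s.
KE_i = ½(167.1)(1.410 rad/s)² = 166.1 J; KE_f = ½(172.3)(1.367)² = 161.1 J.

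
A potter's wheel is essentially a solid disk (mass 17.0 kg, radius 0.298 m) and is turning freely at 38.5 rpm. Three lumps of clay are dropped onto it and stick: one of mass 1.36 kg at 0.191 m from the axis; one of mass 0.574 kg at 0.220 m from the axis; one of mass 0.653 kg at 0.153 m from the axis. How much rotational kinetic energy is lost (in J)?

No external torque acts about the axis; L_before = L_after.
I_p = ½(17.0)(0.298)² = 0.7548 kg·m².
Added inertia Σmr² = (1.36)(0.191)² + (0.574)(0.220)² + (0.653)(0.153)² = 0.09268 kg·m²; I_f = 0.7548 + 0.09268 = 0.8475 kg·m².
ω_f = I_p ω_i / I_f = (0.7548)(38.5) / 0.8475 = 34.29 rpm.
KE_i = ½(0.7548)(4.032 rad/s)² = 6.135 J; KE_f = ½(0.8475)(3.591)² = 5.464 J.

energy lost ≈ 0.671 J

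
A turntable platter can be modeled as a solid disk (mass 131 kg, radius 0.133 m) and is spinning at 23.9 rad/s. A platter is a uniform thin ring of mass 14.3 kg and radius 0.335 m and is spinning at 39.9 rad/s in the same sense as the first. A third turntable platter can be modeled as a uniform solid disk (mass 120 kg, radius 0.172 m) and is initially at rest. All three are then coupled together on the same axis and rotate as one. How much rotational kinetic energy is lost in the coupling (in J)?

ΔKE lost ≈ 681 J

The coupling torques are internal; angular momentum about the shared axis is conserved.
Moments of inertia: I_A = ½(131)(0.133)² = 1.159 kg·m²; I_B = (14.3)(0.335)² = 1.605 kg·m²; I_C = ½(120)(0.172)² = 1.775 kg·m².
Taking A's sense as positive: L = (1.159)(23.9) + (1.605)(39.9) = 91.72 kg·m²·rad/s.
Combined I = 1.159 + 1.605 + 1.775 = 4.538 kg·m².
ω_f = L / I = 91.72 / 4.538 = 20.21 rad/s.
KE_i = ½ΣIω² = 1608 J; KE_f = ½(4.538)(20.21)² = 926.9 J.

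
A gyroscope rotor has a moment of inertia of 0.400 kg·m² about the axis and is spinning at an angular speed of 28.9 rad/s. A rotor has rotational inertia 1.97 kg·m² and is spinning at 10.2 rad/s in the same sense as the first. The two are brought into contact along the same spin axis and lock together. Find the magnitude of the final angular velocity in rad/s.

The coupling torques are internal; angular momentum about the shared axis is conserved.
Taking A's sense as positive: L = (0.4000)(28.9) + (1.970)(10.2) = 31.65 kg·m²·rad/s.
Combined I = 0.4000 + 1.970 = 2.370 kg·m².
ω_f = L / I = 31.65 / 2.370 = 13.36 rad/s.

|ω_f| ≈ 13.4 rad/s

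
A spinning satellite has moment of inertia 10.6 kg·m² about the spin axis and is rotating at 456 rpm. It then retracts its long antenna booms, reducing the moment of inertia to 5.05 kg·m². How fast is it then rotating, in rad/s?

ω₂ ≈ 100 rad/s

With no external torque about the axis, L is conserved: I₁ω₁ = I₂ω₂.
ω₂ = I₁ω₁ / I₂ = (10.60)(456 rpm) / (5.050) = 957.1 rpm = 100.2 rad/s.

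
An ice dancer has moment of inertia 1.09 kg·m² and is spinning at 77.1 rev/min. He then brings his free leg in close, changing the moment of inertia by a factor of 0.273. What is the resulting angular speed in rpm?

ω₂ ≈ 282 rpm

With no external torque about the axis, L is conserved: I₁ω₁ = I₂ω₂.
I₂ = 0.273 × 1.09 = 0.2976 kg·m².
ω₂ = I₁ω₁ / I₂ = (1.090)(77.1 rpm) / (0.2976) = 282.4 rpm.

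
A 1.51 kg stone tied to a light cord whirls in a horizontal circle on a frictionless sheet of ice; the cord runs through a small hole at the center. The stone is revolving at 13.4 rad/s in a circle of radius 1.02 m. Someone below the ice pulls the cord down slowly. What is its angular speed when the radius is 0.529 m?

No torque about the axis ⇒ m r₁² ω₁ = m r₂² ω₂.
ω₂ = ω₁ (r₁/r₂)² = (13.4)(1.02/0.529)² = 49.82 rad/s.

ω₂ ≈ 49.8 rad/s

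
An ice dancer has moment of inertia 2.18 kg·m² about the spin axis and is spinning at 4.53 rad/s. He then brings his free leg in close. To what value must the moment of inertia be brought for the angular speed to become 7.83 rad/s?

No external torque acts about the spin axis, so angular momentum is conserved.
I₂ = I₁ω₁ / ω₂ = (2.18)(4.53) / (7.83) = 1.261 kg·m².

I₂ ≈ 1.26 kg·m²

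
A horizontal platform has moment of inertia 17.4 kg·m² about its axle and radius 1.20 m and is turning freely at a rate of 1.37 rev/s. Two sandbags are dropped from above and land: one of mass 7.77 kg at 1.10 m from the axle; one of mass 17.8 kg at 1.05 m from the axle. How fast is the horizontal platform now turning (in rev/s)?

ω_f ≈ 0.513 rev/s

No external torque acts about the axle; L_before = L_after.
Added inertia Σmr² = (7.77)(1.10)² + (17.8)(1.05)² = 29.03 kg·m²; I_f = 17.40 + 29.03 = 46.43 kg·m².
ω_f = I_p ω_i / I_f = (17.40)(1.37) / 46.43 = 0.5135 rev/s.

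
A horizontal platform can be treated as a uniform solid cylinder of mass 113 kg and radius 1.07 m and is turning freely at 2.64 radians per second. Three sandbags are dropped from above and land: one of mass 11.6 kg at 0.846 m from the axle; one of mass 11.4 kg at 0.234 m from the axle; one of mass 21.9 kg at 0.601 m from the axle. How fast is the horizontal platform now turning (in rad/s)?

ω_f ≈ 2.09 rad/s

The added mass arrives with no angular momentum about the axle, and any external torque about the axle is negligible, so the system's angular momentum is conserved.
I_p = ½(113)(1.07)² = 64.69 kg·m².
Added inertia Σmr² = (11.6)(0.846)² + (11.4)(0.234)² + (21.9)(0.601)² = 16.84 kg·m²; I_f = 64.69 + 16.84 = 81.52 kg·m².
ω_f = I_p ω_i / I_f = (64.69)(2.64) / 81.52 = 2.095 rad/s.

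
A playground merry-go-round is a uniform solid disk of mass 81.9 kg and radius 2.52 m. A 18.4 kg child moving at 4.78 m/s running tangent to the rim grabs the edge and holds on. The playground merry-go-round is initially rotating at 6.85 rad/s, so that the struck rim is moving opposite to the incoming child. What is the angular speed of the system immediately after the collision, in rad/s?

|ω_f| ≈ 4.14 rad/s

About the axle the impulsive forces during the collision are internal, so angular momentum about that axis is conserved.
I_p = ½(81.9)(2.52)² = 260.0 kg·m². Taking the sense of the child's angular momentum as positive, L_{child} = m v R = (18.4)(4.78)(2.52) = 221.6 kg·m²/s.
L_i = −I_p ω_p + m v R = −(260.0)(6.85) + 221.6 = -1560 kg·m²/s.
After sticking, I_f = I_p + m R² = 260.0 + (18.4)(2.52)² = 376.9 kg·m².
ω_f = L_i / I_f = -1560 / 376.9 = -4.138 rad/s.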